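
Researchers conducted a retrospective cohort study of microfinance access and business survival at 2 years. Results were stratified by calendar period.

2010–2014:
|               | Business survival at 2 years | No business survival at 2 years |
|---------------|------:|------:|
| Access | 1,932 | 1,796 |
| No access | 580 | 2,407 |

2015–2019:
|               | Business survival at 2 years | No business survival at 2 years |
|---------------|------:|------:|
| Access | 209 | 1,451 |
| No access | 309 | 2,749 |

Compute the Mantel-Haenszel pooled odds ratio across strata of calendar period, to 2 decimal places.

OR_MH = Σ(aᵢdᵢ/nᵢ) / Σ(bᵢcᵢ/nᵢ), where nᵢ is the stratum total.
Stratum 1 (2010–2014): n = 6715; a·d/n = 1932·2407/6715 = 692.5278; b·c/n = 1796·580/6715 = 155.1273
Stratum 2 (2015–2019): n = 4718; a·d/n = 209·2749/4718 = 121.7764; b·c/n = 1451·309/4718 = 95.0316
OR_MH = (692.5278 + 121.7764) / (155.1273 + 95.0316) = 814.3042 / 250.1589 = 3.25515

3.26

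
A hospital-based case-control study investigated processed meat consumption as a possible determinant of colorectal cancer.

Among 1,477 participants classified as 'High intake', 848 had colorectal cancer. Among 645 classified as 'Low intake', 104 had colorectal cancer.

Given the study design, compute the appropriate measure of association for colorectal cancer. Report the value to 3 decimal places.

From the description: a = 848, b = 629, c = 104, d = 541.
This is a hospital-based case-control study: participants were sampled on outcome status, so risks in the source population cannot be estimated directly — relative risk is not valid here. The odds ratio is the appropriate measure.
OR = (a·d)/(b·c) = (848 × 541) / (629 × 104) = 458768 / 65416 = 7.01309

7.013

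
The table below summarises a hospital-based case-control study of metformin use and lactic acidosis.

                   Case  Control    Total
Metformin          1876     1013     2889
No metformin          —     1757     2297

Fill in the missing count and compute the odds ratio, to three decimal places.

6.026

The missing cell is in the unexposed row: 2297 − 1757 = 540.
So a = 1876, b = 1013, c = 540, d = 1757.
OR = (a·d)/(b·c) = (1876 × 1757) / (1013 × 540) = 3296132 / 547020 = 6.02562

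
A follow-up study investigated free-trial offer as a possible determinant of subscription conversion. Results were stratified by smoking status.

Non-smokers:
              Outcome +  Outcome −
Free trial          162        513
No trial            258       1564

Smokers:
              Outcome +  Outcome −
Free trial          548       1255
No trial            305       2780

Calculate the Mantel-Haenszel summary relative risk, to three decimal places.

RR_MH = Σ(aᵢ·n₀ᵢ/nᵢ) / Σ(cᵢ·n₁ᵢ/nᵢ), with n₁ᵢ = aᵢ+bᵢ (exposed), n₀ᵢ = cᵢ+dᵢ (unexposed), nᵢ = n₁ᵢ+n₀ᵢ.
Stratum 1 (Non-smokers): n₁ = 675, n₀ = 1822, n = 2497; a·n₀/n = 162·1822/2497 = 118.2074; c·n₁/n = 258·675/2497 = 69.7437
Stratum 2 (Smokers): n₁ = 1803, n₀ = 3085, n = 4888; a·n₀/n = 548·3085/4888 = 345.8633; c·n₁/n = 305·1803/4888 = 112.5031
RR_MH = (118.2074 + 345.8633) / (69.7437 + 112.5031) = 464.0708 / 182.2468 = 2.54639

2.546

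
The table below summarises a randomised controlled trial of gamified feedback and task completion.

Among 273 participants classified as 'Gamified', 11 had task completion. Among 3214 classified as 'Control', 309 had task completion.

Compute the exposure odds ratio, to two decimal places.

0.39

From the description: a = 11, b = 262, c = 309, d = 2905.
OR = (a·d)/(b·c) = (11 × 2905) / (262 × 309) = 31955 / 80958 = 0.39471
Exposure is associated with lower odds of task completion (OR = 0.39 < 1).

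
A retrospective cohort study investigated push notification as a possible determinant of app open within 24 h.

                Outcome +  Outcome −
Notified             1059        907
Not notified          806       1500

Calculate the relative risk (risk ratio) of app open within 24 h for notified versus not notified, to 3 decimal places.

1.541

Cells: a = 1059, b = 907, c = 806, d = 1500.
Risk in exposed = 1059/1966 = 0.53866; risk in unexposed = 806/2306 = 0.34952.
RR = 0.53866 / 0.34952 = 1.54112
The risk among the exposed is 1.54 times that among the unexposed.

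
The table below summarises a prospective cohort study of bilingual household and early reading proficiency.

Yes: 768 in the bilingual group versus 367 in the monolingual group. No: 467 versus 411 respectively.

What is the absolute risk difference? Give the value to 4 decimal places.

From the description: a = 768, b = 467, c = 367, d = 411.
Risk in exposed = 768/1235 = 0.621862; risk in unexposed = 367/778 = 0.471722.
Risk difference = 0.621862 − 0.471722 = 0.150140

0.1501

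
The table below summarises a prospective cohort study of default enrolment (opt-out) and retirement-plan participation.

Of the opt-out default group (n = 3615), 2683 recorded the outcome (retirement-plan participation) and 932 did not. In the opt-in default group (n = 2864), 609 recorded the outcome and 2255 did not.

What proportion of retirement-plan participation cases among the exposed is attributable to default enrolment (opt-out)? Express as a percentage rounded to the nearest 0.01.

From the description: a = 2683, b = 932, c = 609, d = 2255.
Risk in exposed = 2683/3615 = 0.74219; risk in unexposed = 609/2864 = 0.21264.
RR = 0.74219/0.21264 = 3.49034
AR% = (RR − 1)/RR × 100 = (3.49034 − 1)/3.49034 × 100 = 71.3495%

71.35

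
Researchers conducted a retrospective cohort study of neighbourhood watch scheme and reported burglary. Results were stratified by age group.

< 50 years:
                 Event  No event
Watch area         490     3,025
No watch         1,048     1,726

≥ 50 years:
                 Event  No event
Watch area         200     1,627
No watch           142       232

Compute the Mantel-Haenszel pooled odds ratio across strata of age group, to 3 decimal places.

OR_MH = Σ(aᵢdᵢ/nᵢ) / Σ(bᵢcᵢ/nᵢ), where nᵢ is the stratum total.
Stratum 1 (< 50 years): n = 6289; a·d/n = 490·1726/6289 = 134.4792; b·c/n = 3025·1048/6289 = 504.0865
Stratum 2 (≥ 50 years): n = 2201; a·d/n = 200·232/2201 = 21.0813; b·c/n = 1627·142/2201 = 104.9677
OR_MH = (134.4792 + 21.0813) / (504.0865 + 104.9677) = 155.5606 / 609.0542 = 0.25541

0.255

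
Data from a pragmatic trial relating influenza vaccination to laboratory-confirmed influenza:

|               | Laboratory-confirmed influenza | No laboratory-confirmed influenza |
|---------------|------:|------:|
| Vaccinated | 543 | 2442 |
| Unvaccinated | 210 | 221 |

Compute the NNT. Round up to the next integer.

4

Risk in treated group = 543/2985 = 0.18191; risk in control = 210/431 = 0.48724.
Absolute risk reduction = 0.48724 − 0.18191 = 0.30533
NNT = 1 / ARR = 1 / 0.30533 = 3.275 → round up → 4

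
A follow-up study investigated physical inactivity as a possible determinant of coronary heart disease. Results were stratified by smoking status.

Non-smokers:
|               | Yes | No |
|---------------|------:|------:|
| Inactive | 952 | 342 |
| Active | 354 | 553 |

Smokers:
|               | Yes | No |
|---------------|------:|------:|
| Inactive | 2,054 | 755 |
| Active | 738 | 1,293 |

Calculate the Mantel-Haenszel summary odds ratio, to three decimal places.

OR_MH = Σ(aᵢdᵢ/nᵢ) / Σ(bᵢcᵢ/nᵢ), where nᵢ is the stratum total.
Stratum 1 (Non-smokers): n = 2201; a·d/n = 952·553/2201 = 239.1895; b·c/n = 342·354/2201 = 55.0059
Stratum 2 (Smokers): n = 4840; a·d/n = 2054·1293/4840 = 548.7236; b·c/n = 755·738/4840 = 115.1219
OR_MH = (239.1895 + 548.7236) / (55.0059 + 115.1219) = 787.9130 / 170.1278 = 4.63130

4.631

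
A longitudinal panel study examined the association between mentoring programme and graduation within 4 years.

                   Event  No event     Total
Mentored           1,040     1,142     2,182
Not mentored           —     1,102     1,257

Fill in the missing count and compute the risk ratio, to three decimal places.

3.865

The missing cell is in the unexposed row: 1257 − 1102 = 155.
So a = 1040, b = 1142, c = 155, d = 1102.
RR = [a/(a+b)] / [c/(c+d)] = (1040/2182) / (155/1257) = 0.47663/0.12331 = 3.86529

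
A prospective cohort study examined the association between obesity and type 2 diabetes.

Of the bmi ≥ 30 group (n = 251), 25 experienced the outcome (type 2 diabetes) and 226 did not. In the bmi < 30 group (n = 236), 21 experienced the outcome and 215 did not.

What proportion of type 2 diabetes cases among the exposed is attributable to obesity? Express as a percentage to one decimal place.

From the description: a = 25, b = 226, c = 21, d = 215.
Risk in exposed = 25/251 = 0.09960; risk in unexposed = 21/236 = 0.08898.
RR = 0.09960/0.08898 = 1.11933
AR% = (RR − 1)/RR × 100 = (1.11933 − 1)/1.11933 × 100 = 10.6610%

10.7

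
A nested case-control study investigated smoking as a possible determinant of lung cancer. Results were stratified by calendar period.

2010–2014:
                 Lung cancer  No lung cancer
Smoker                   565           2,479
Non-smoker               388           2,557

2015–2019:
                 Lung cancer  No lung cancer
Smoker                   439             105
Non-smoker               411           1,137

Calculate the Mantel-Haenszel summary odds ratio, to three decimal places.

2.648

OR_MH = Σ(aᵢdᵢ/nᵢ) / Σ(bᵢcᵢ/nᵢ), where nᵢ is the stratum total.
Stratum 1 (2010–2014): n = 5989; a·d/n = 565·2557/5989 = 241.2264; b·c/n = 2479·388/5989 = 160.6031
Stratum 2 (2015–2019): n = 2092; a·d/n = 439·1137/2092 = 238.5961; b·c/n = 105·411/2092 = 20.6286
OR_MH = (241.2264 + 238.5961) / (160.6031 + 20.6286) = 479.8225 / 181.2317 = 2.64756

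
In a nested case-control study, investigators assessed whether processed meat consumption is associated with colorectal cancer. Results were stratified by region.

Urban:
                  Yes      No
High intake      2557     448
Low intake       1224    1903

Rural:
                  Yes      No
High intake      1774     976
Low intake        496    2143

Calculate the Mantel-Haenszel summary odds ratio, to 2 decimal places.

OR_MH = Σ(aᵢdᵢ/nᵢ) / Σ(bᵢcᵢ/nᵢ), where nᵢ is the stratum total.
Stratum 1 (Urban): n = 6132; a·d/n = 2557·1903/6132 = 793.5373; b·c/n = 448·1224/6132 = 89.4247
Stratum 2 (Rural): n = 5389; a·d/n = 1774·2143/5389 = 705.4522; b·c/n = 976·496/5389 = 89.8304
OR_MH = (793.5373 + 705.4522) / (89.4247 + 89.8304) = 1498.9896 / 179.2551 = 8.36233

8.36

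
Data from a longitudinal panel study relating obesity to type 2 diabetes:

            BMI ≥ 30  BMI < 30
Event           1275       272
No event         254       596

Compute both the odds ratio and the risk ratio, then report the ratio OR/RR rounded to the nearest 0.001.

4.133

Reading the table with exposure as columns: a = 1275 (BMI ≥ 30, case), b = 254 (BMI ≥ 30, non-case), c = 272 (BMI < 30, case), d = 596.
OR = (1275·596)/(254·272) = 759900/69088 = 10.99902
Risk in exposed = 1275/1529 = 0.83388; risk in unexposed = 272/868 = 0.31336; RR = 2.66105
OR/RR = 10.99902 / 2.66105 = 4.13333
The outcome is not rare, so the OR lies further from 1 than the RR.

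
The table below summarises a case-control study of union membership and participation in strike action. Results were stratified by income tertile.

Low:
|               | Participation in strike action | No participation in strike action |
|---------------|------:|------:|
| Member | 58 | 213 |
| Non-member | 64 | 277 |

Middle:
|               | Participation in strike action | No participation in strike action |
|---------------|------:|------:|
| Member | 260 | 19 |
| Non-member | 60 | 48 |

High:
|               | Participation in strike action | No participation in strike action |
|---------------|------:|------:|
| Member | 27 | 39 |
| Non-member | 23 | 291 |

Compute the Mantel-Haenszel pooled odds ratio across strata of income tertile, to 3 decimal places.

2.871

OR_MH = Σ(aᵢdᵢ/nᵢ) / Σ(bᵢcᵢ/nᵢ), where nᵢ is the stratum total.
Stratum 1 (Low): n = 612; a·d/n = 58·277/612 = 26.2516; b·c/n = 213·64/612 = 22.2745
Stratum 2 (Middle): n = 387; a·d/n = 260·48/387 = 32.2481; b·c/n = 19·60/387 = 2.9457
Stratum 3 (High): n = 380; a·d/n = 27·291/380 = 20.6763; b·c/n = 39·23/380 = 2.3605
OR_MH = (26.2516 + 32.2481 + 20.6763) / (22.2745 + 2.9457 + 2.3605) = 79.1760 / 27.5808 = 2.87070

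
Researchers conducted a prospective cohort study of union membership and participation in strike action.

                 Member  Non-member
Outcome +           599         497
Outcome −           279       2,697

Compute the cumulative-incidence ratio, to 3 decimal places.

Reading the table with exposure as columns: a = 599 (Member, case), b = 279 (Member, non-case), c = 497 (Non-member, case), d = 2697.
Risk in exposed = 599/878 = 0.68223; risk in unexposed = 497/3194 = 0.15560.
RR = 0.68223 / 0.15560 = 4.38441
The risk among the exposed is 4.38 times that among the unexposed.

4.384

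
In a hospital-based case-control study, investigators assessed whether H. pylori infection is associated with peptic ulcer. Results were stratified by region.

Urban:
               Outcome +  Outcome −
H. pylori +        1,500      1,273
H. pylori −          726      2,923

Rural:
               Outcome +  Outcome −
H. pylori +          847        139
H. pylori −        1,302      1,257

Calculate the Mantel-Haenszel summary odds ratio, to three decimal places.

OR_MH = Σ(aᵢdᵢ/nᵢ) / Σ(bᵢcᵢ/nᵢ), where nᵢ is the stratum total.
Stratum 1 (Urban): n = 6422; a·d/n = 1500·2923/6422 = 682.7312; b·c/n = 1273·726/6422 = 143.9112
Stratum 2 (Rural): n = 3545; a·d/n = 847·1257/3545 = 300.3326; b·c/n = 139·1302/3545 = 51.0516
OR_MH = (682.7312 + 300.3326) / (143.9112 + 51.0516) = 983.0638 / 194.9629 = 5.04231

5.042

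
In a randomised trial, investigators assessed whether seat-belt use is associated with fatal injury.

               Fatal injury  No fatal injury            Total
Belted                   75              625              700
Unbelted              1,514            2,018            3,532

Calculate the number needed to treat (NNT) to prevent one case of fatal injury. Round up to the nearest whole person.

4

Risk in treated group = 75/700 = 0.10714; risk in control = 1514/3532 = 0.42865.
Absolute risk reduction = 0.42865 − 0.10714 = 0.32151
NNT = 1 / ARR = 1 / 0.32151 = 3.110 → round up → 4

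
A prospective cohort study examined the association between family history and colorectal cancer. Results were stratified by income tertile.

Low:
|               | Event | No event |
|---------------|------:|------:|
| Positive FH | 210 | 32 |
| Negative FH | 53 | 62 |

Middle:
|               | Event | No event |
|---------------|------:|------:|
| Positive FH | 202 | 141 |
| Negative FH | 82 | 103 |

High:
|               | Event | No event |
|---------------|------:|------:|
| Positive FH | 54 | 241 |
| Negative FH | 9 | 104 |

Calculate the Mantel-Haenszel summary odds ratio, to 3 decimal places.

OR_MH = Σ(aᵢdᵢ/nᵢ) / Σ(bᵢcᵢ/nᵢ), where nᵢ is the stratum total.
Stratum 1 (Low): n = 357; a·d/n = 210·62/357 = 36.4706; b·c/n = 32·53/357 = 4.7507
Stratum 2 (Middle): n = 528; a·d/n = 202·103/528 = 39.4053; b·c/n = 141·82/528 = 21.8977
Stratum 3 (High): n = 408; a·d/n = 54·104/408 = 13.7647; b·c/n = 241·9/408 = 5.3162
OR_MH = (36.4706 + 39.4053 + 13.7647) / (4.7507 + 21.8977 + 5.3162) = 89.6406 / 31.9646 = 2.80437

2.804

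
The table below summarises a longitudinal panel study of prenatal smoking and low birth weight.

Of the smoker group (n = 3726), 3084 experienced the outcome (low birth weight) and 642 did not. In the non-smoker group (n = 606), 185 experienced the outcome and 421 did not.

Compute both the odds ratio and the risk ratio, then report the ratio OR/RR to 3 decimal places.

4.032

From the description: a = 3084, b = 642, c = 185, d = 421.
OR = (3084·421)/(642·185) = 1298364/118770 = 10.93175
Risk in exposed = 3084/3726 = 0.82770; risk in unexposed = 185/606 = 0.30528; RR = 2.71127
OR/RR = 10.93175 / 2.71127 = 4.03197
The outcome is not rare, so the OR lies further from 1 than the RR.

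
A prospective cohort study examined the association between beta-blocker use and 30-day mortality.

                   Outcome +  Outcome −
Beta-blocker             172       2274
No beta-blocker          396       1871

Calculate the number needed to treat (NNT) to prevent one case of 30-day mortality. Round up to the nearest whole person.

Risk in treated group = 172/2446 = 0.07032; risk in control = 396/2267 = 0.17468.
Absolute risk reduction = 0.17468 − 0.07032 = 0.10436
NNT = 1 / ARR = 1 / 0.10436 = 9.582 → round up → 10

10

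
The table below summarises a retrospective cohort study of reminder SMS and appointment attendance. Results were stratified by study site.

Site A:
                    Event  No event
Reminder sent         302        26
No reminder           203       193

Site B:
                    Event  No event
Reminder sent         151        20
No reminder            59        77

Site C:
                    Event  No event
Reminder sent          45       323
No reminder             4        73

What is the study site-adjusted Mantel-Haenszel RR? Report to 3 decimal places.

1.872

RR_MH = Σ(aᵢ·n₀ᵢ/nᵢ) / Σ(cᵢ·n₁ᵢ/nᵢ), with n₁ᵢ = aᵢ+bᵢ (exposed), n₀ᵢ = cᵢ+dᵢ (unexposed), nᵢ = n₁ᵢ+n₀ᵢ.
Stratum 1 (Site A): n₁ = 328, n₀ = 396, n = 724; a·n₀/n = 302·396/724 = 165.1823; c·n₁/n = 203·328/724 = 91.9669
Stratum 2 (Site B): n₁ = 171, n₀ = 136, n = 307; a·n₀/n = 151·136/307 = 66.8925; c·n₁/n = 59·171/307 = 32.8632
Stratum 3 (Site C): n₁ = 368, n₀ = 77, n = 445; a·n₀/n = 45·77/445 = 7.7865; c·n₁/n = 4·368/445 = 3.3079
RR_MH = (165.1823 + 66.8925 + 7.7865) / (91.9669 + 32.8632 + 3.3079) = 239.8613 / 128.1379 = 1.87190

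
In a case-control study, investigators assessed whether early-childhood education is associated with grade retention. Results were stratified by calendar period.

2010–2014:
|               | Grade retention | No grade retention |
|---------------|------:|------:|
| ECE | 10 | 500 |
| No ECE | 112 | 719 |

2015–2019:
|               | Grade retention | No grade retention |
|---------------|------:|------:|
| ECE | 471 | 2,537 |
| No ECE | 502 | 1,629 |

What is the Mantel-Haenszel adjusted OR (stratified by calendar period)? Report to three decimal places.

0.534

OR_MH = Σ(aᵢdᵢ/nᵢ) / Σ(bᵢcᵢ/nᵢ), where nᵢ is the stratum total.
Stratum 1 (2010–2014): n = 1341; a·d/n = 10·719/1341 = 5.3617; b·c/n = 500·112/1341 = 41.7599
Stratum 2 (2015–2019): n = 5139; a·d/n = 471·1629/5139 = 149.3012; b·c/n = 2537·502/5139 = 247.8253
OR_MH = (5.3617 + 149.3012) / (41.7599 + 247.8253) = 154.6629 / 289.5851 = 0.53408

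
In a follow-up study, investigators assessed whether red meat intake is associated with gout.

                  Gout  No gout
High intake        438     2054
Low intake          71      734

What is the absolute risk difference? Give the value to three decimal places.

0.088

Cells: a = 438, b = 2054, c = 71, d = 734.
Risk in exposed = 438/2492 = 0.175762; risk in unexposed = 71/805 = 0.088199.
Risk difference = 0.175762 − 0.088199 = 0.087564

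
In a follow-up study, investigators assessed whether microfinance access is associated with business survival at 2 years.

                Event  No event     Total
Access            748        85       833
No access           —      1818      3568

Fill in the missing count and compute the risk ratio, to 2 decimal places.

1.83

The missing cell is in the unexposed row: 3568 − 1818 = 1750.
So a = 748, b = 85, c = 1750, d = 1818.
RR = [a/(a+b)] / [c/(c+d)] = (748/833) / (1750/3568) = 0.89796/0.49047 = 1.83081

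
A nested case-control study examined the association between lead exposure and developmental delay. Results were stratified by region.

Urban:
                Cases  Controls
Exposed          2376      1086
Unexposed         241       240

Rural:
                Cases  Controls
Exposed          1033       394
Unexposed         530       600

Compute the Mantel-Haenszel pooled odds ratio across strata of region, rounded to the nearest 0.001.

OR_MH = Σ(aᵢdᵢ/nᵢ) / Σ(bᵢcᵢ/nᵢ), where nᵢ is the stratum total.
Stratum 1 (Urban): n = 3943; a·d/n = 2376·240/3943 = 144.6208; b·c/n = 1086·241/3943 = 66.3774
Stratum 2 (Rural): n = 2557; a·d/n = 1033·600/2557 = 242.3934; b·c/n = 394·530/2557 = 81.6660
OR_MH = (144.6208 + 242.3934) / (66.3774 + 81.6660) = 387.0143 / 148.0434 = 2.61419

2.614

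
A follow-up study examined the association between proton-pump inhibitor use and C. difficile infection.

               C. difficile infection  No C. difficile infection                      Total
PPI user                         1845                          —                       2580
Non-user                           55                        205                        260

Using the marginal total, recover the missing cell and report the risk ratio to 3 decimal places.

3.381

The missing cell is in the exposed row: 2580 − 1845 = 735.
So a = 1845, b = 735, c = 55, d = 205.
RR = [a/(a+b)] / [c/(c+d)] = (1845/2580) / (55/260) = 0.71512/0.21154 = 3.38055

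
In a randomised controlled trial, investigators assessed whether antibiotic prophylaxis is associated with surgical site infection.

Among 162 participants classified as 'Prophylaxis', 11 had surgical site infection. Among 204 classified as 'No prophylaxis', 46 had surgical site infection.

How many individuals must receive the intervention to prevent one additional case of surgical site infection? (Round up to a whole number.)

Risk in treated group = 11/162 = 0.06790; risk in control = 46/204 = 0.22549.
Absolute risk reduction = 0.22549 − 0.06790 = 0.15759
NNT = 1 / ARR = 1 / 0.15759 = 6.346 → round up → 7

7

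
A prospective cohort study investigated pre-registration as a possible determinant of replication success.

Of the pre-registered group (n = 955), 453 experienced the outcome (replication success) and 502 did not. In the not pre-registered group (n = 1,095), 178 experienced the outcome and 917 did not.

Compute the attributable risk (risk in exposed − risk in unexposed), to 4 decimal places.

From the description: a = 453, b = 502, c = 178, d = 917.
Risk in exposed = 453/955 = 0.474346; risk in unexposed = 178/1095 = 0.162557.
Risk difference = 0.474346 − 0.162557 = 0.311788

0.3118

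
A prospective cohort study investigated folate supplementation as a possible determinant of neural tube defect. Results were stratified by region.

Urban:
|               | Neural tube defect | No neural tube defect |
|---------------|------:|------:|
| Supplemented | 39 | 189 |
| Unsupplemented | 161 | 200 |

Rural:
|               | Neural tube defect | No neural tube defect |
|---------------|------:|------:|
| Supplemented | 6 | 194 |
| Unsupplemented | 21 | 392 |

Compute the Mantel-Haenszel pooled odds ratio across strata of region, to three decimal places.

OR_MH = Σ(aᵢdᵢ/nᵢ) / Σ(bᵢcᵢ/nᵢ), where nᵢ is the stratum total.
Stratum 1 (Urban): n = 589; a·d/n = 39·200/589 = 13.2428; b·c/n = 189·161/589 = 51.6621
Stratum 2 (Rural): n = 613; a·d/n = 6·392/613 = 3.8369; b·c/n = 194·21/613 = 6.6460
OR_MH = (13.2428 + 3.8369) / (51.6621 + 6.6460) = 17.0797 / 58.3081 = 0.29292

0.293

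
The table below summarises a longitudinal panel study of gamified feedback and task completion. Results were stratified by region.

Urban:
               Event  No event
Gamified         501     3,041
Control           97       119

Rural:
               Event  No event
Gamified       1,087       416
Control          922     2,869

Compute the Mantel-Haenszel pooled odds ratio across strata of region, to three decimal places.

4.008

OR_MH = Σ(aᵢdᵢ/nᵢ) / Σ(bᵢcᵢ/nᵢ), where nᵢ is the stratum total.
Stratum 1 (Urban): n = 3758; a·d/n = 501·119/3758 = 15.8646; b·c/n = 3041·97/3758 = 78.4931
Stratum 2 (Rural): n = 5294; a·d/n = 1087·2869/5294 = 589.0825; b·c/n = 416·922/5294 = 72.4503
OR_MH = (15.8646 + 589.0825) / (78.4931 + 72.4503) = 604.9471 / 150.9434 = 4.00777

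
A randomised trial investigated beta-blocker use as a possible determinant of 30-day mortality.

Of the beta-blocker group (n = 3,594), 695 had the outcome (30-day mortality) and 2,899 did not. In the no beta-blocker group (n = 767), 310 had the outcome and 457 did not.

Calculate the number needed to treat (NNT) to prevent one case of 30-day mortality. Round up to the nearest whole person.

5

Risk in treated group = 695/3594 = 0.19338; risk in control = 310/767 = 0.40417.
Absolute risk reduction = 0.40417 − 0.19338 = 0.21079
NNT = 1 / ARR = 1 / 0.21079 = 4.744 → round up → 5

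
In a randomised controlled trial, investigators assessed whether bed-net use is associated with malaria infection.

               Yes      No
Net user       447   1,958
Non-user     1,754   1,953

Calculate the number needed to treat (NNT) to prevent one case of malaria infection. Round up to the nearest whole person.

Risk in treated group = 447/2405 = 0.18586; risk in control = 1754/3707 = 0.47316.
Absolute risk reduction = 0.47316 − 0.18586 = 0.28730
NNT = 1 / ARR = 1 / 0.28730 = 3.481 → round up → 4

4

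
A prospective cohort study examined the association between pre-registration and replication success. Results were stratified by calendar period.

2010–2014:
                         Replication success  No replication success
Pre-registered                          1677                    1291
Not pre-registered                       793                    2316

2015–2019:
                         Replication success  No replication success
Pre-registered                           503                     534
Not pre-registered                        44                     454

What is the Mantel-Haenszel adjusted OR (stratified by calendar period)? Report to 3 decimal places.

OR_MH = Σ(aᵢdᵢ/nᵢ) / Σ(bᵢcᵢ/nᵢ), where nᵢ is the stratum total.
Stratum 1 (2010–2014): n = 6077; a·d/n = 1677·2316/6077 = 639.1200; b·c/n = 1291·793/6077 = 168.4652
Stratum 2 (2015–2019): n = 1535; a·d/n = 503·454/1535 = 148.7700; b·c/n = 534·44/1535 = 15.3068
OR_MH = (639.1200 + 148.7700) / (168.4652 + 15.3068) = 787.8900 / 183.7720 = 4.28732

4.287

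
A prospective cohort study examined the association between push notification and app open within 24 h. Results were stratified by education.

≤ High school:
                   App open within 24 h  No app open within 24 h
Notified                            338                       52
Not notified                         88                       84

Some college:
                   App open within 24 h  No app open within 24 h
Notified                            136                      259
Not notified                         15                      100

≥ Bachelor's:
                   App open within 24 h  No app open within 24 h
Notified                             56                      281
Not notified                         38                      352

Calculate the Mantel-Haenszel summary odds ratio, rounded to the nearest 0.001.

3.426

OR_MH = Σ(aᵢdᵢ/nᵢ) / Σ(bᵢcᵢ/nᵢ), where nᵢ is the stratum total.
Stratum 1 (≤ High school): n = 562; a·d/n = 338·84/562 = 50.5196; b·c/n = 52·88/562 = 8.1423
Stratum 2 (Some college): n = 510; a·d/n = 136·100/510 = 26.6667; b·c/n = 259·15/510 = 7.6176
Stratum 3 (≥ Bachelor's): n = 727; a·d/n = 56·352/727 = 27.1142; b·c/n = 281·38/727 = 14.6878
OR_MH = (50.5196 + 26.6667 + 27.1142) / (8.1423 + 7.6176 + 14.6878) = 104.3004 / 30.4478 = 3.42555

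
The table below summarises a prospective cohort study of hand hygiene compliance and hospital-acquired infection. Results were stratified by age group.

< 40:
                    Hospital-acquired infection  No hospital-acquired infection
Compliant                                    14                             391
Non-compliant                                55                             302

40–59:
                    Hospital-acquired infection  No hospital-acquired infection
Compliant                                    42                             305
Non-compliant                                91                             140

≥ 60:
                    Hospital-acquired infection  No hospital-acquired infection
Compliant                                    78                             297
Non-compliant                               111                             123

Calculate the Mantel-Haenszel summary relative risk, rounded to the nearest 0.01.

RR_MH = Σ(aᵢ·n₀ᵢ/nᵢ) / Σ(cᵢ·n₁ᵢ/nᵢ), with n₁ᵢ = aᵢ+bᵢ (exposed), n₀ᵢ = cᵢ+dᵢ (unexposed), nᵢ = n₁ᵢ+n₀ᵢ.
Stratum 1 (< 40): n₁ = 405, n₀ = 357, n = 762; a·n₀/n = 14·357/762 = 6.5591; c·n₁/n = 55·405/762 = 29.2323
Stratum 2 (40–59): n₁ = 347, n₀ = 231, n = 578; a·n₀/n = 42·231/578 = 16.7855; c·n₁/n = 91·347/578 = 54.6315
Stratum 3 (≥ 60): n₁ = 375, n₀ = 234, n = 609; a·n₀/n = 78·234/609 = 29.9704; c·n₁/n = 111·375/609 = 68.3498
RR_MH = (6.5591 + 16.7855 + 29.9704) / (29.2323 + 54.6315 + 68.3498) = 53.3150 / 152.2135 = 0.35026

0.35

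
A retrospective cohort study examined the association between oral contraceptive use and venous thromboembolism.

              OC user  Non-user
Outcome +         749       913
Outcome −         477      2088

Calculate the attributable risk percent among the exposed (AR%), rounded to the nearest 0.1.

50.2

Reading the table with exposure as columns: a = 749 (OC user, case), b = 477 (OC user, non-case), c = 913 (Non-user, case), d = 2088.
Risk in exposed = 749/1226 = 0.61093; risk in unexposed = 913/3001 = 0.30423.
RR = 0.61093/0.30423 = 2.00811
AR% = (RR − 1)/RR × 100 = (2.00811 − 1)/2.00811 × 100 = 50.2018%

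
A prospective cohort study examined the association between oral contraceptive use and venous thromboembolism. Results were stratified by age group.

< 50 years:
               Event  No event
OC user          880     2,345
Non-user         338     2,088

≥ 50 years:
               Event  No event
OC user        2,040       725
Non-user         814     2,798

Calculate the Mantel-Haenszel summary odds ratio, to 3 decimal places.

5.241

OR_MH = Σ(aᵢdᵢ/nᵢ) / Σ(bᵢcᵢ/nᵢ), where nᵢ is the stratum total.
Stratum 1 (< 50 years): n = 5651; a·d/n = 880·2088/5651 = 325.1531; b·c/n = 2345·338/5651 = 140.2601
Stratum 2 (≥ 50 years): n = 6377; a·d/n = 2040·2798/6377 = 895.0792; b·c/n = 725·814/6377 = 92.5435
OR_MH = (325.1531 + 895.0792) / (140.2601 + 92.5435) = 1220.2323 / 232.8036 = 5.24147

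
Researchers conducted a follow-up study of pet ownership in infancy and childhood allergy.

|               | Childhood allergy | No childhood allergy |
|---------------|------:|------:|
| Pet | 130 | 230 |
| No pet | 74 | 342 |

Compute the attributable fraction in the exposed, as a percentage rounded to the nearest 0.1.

50.7

Cells: a = 130, b = 230, c = 74, d = 342.
Risk in exposed = 130/360 = 0.36111; risk in unexposed = 74/416 = 0.17788.
RR = 0.36111/0.17788 = 2.03003
AR% = (RR − 1)/RR × 100 = (2.03003 − 1)/2.03003 × 100 = 50.7396%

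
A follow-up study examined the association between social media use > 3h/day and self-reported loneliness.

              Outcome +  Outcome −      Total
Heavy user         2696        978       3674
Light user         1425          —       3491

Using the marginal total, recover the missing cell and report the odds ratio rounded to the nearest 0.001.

The missing cell is in the unexposed row: 3491 − 1425 = 2066.
So a = 2696, b = 978, c = 1425, d = 2066.
OR = (a·d)/(b·c) = (2696 × 2066) / (978 × 1425) = 5569936 / 1393650 = 3.99665

3.997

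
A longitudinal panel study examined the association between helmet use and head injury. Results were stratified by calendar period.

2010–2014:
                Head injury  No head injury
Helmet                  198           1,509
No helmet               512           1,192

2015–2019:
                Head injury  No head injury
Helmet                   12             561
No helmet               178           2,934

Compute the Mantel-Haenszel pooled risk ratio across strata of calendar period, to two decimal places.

0.38

RR_MH = Σ(aᵢ·n₀ᵢ/nᵢ) / Σ(cᵢ·n₁ᵢ/nᵢ), with n₁ᵢ = aᵢ+bᵢ (exposed), n₀ᵢ = cᵢ+dᵢ (unexposed), nᵢ = n₁ᵢ+n₀ᵢ.
Stratum 1 (2010–2014): n₁ = 1707, n₀ = 1704, n = 3411; a·n₀/n = 198·1704/3411 = 98.9129; c·n₁/n = 512·1707/3411 = 256.2252
Stratum 2 (2015–2019): n₁ = 573, n₀ = 3112, n = 3685; a·n₀/n = 12·3112/3685 = 10.1341; c·n₁/n = 178·573/3685 = 27.6782
RR_MH = (98.9129 + 10.1341) / (256.2252 + 27.6782) = 109.0470 / 283.9033 = 0.38410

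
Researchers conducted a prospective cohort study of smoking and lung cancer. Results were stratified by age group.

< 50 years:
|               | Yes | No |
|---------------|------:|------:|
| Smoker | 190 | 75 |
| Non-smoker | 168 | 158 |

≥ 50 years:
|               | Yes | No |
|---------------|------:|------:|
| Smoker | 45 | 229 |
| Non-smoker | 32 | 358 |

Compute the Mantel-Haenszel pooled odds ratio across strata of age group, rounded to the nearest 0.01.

2.32

OR_MH = Σ(aᵢdᵢ/nᵢ) / Σ(bᵢcᵢ/nᵢ), where nᵢ is the stratum total.
Stratum 1 (< 50 years): n = 591; a·d/n = 190·158/591 = 50.7953; b·c/n = 75·168/591 = 21.3198
Stratum 2 (≥ 50 years): n = 664; a·d/n = 45·358/664 = 24.2620; b·c/n = 229·32/664 = 11.0361
OR_MH = (50.7953 + 24.2620) / (21.3198 + 11.0361) = 75.0573 / 32.3559 = 2.31974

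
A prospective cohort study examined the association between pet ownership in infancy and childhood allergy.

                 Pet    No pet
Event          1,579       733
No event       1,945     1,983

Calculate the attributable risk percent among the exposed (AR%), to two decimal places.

Reading the table with exposure as columns: a = 1579 (Pet, case), b = 1945 (Pet, non-case), c = 733 (No pet, case), d = 1983.
Risk in exposed = 1579/3524 = 0.44807; risk in unexposed = 733/2716 = 0.26988.
RR = 0.44807/0.26988 = 1.66024
AR% = (RR − 1)/RR × 100 = (1.66024 − 1)/1.66024 × 100 = 39.7679%

39.77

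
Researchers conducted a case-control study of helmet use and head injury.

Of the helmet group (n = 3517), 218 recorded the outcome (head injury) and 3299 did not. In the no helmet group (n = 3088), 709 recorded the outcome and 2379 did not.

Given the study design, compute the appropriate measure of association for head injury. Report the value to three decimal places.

From the description: a = 218, b = 3299, c = 709, d = 2379.
This is a case-control study: participants were sampled on outcome status, so risks in the source population cannot be estimated directly — relative risk is not valid here. The odds ratio is the appropriate measure.
OR = (a·d)/(b·c) = (218 × 2379) / (3299 × 709) = 518622 / 2338991 = 0.22173

0.222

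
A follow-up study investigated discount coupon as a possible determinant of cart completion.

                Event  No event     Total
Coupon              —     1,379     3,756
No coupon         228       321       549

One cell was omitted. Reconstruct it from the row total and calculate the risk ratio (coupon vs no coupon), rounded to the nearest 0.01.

1.52

The missing cell is in the exposed row: 3756 − 1379 = 2377.
So a = 2377, b = 1379, c = 228, d = 321.
RR = [a/(a+b)] / [c/(c+d)] = (2377/3756) / (228/549) = 0.63285/0.41530 = 1.52385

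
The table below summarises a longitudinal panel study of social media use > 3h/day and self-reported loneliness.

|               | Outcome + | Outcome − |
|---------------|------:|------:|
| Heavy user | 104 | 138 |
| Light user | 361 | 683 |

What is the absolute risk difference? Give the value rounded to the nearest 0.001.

0.084

Cells: a = 104, b = 138, c = 361, d = 683.
Risk in exposed = 104/242 = 0.429752; risk in unexposed = 361/1044 = 0.345785.
Risk difference = 0.429752 − 0.345785 = 0.083967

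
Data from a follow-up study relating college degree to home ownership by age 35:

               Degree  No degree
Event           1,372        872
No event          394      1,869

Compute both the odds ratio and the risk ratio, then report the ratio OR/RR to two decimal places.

Reading the table with exposure as columns: a = 1372 (Degree, case), b = 394 (Degree, non-case), c = 872 (No degree, case), d = 1869.
OR = (1372·1869)/(394·872) = 2564268/343568 = 7.46364
Risk in exposed = 1372/1766 = 0.77690; risk in unexposed = 872/2741 = 0.31813; RR = 2.44206
OR/RR = 7.46364 / 2.44206 = 3.05629
The outcome is not rare, so the OR lies further from 1 than the RR.

3.06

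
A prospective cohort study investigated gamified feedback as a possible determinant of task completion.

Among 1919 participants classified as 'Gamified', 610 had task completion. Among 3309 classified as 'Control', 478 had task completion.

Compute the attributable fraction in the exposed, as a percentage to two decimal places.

From the description: a = 610, b = 1309, c = 478, d = 2831.
Risk in exposed = 610/1919 = 0.31787; risk in unexposed = 478/3309 = 0.14445.
RR = 0.31787/0.14445 = 2.20051
AR% = (RR − 1)/RR × 100 = (2.20051 − 1)/2.20051 × 100 = 54.5560%

54.56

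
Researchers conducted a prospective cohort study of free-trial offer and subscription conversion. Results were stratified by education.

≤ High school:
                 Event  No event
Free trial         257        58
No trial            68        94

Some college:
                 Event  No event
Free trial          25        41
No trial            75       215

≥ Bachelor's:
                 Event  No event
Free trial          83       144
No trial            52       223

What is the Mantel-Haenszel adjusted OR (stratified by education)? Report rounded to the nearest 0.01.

OR_MH = Σ(aᵢdᵢ/nᵢ) / Σ(bᵢcᵢ/nᵢ), where nᵢ is the stratum total.
Stratum 1 (≤ High school): n = 477; a·d/n = 257·94/477 = 50.6457; b·c/n = 58·68/477 = 8.2683
Stratum 2 (Some college): n = 356; a·d/n = 25·215/356 = 15.0983; b·c/n = 41·75/356 = 8.6376
Stratum 3 (≥ Bachelor's): n = 502; a·d/n = 83·223/502 = 36.8705; b·c/n = 144·52/502 = 14.9163
OR_MH = (50.6457 + 15.0983 + 36.8705) / (8.2683 + 8.6376 + 14.9163) = 102.6145 / 31.8223 = 3.22461

3.22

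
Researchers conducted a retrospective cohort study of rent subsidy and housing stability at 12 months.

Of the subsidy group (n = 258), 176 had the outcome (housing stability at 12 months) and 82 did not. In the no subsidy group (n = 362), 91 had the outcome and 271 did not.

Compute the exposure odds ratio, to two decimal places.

From the description: a = 176, b = 82, c = 91, d = 271.
OR = (a·d)/(b·c) = (176 × 271) / (82 × 91) = 47696 / 7462 = 6.39185
The odds of housing stability at 12 months are about 6.39 times as high in the subsidy group.

6.39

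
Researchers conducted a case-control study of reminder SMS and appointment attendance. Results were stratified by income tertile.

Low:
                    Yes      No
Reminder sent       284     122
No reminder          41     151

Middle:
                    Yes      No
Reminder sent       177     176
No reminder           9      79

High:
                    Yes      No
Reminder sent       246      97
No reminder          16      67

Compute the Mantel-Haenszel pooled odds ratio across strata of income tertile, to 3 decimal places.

OR_MH = Σ(aᵢdᵢ/nᵢ) / Σ(bᵢcᵢ/nᵢ), where nᵢ is the stratum total.
Stratum 1 (Low): n = 598; a·d/n = 284·151/598 = 71.7124; b·c/n = 122·41/598 = 8.3645
Stratum 2 (Middle): n = 441; a·d/n = 177·79/441 = 31.7075; b·c/n = 176·9/441 = 3.5918
Stratum 3 (High): n = 426; a·d/n = 246·67/426 = 38.6901; b·c/n = 97·16/426 = 3.6432
OR_MH = (71.7124 + 31.7075 + 38.6901) / (8.3645 + 3.5918 + 3.6432) = 142.1100 / 15.5996 = 9.10986

9.110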